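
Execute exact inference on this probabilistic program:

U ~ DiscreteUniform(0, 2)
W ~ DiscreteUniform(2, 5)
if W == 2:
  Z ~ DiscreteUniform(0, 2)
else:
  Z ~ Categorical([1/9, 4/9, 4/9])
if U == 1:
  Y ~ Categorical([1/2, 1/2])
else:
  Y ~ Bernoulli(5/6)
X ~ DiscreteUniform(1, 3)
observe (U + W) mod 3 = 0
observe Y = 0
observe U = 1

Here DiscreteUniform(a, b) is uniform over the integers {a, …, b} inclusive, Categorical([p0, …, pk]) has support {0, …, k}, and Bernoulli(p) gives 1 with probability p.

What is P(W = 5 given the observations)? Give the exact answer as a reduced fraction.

Enumerate traces; 18 have nonzero weight after conditioning:
  (U=1, W=2, Z=0, Y=0, X=1) weight 1/216
  (U=1, W=2, Z=0, Y=0, X=2) weight 1/216
  (U=1, W=2, Z=0, Y=0, X=3) weight 1/216
  (U=1, W=2, Z=1, Y=0, X=1) weight 1/216
  (U=1, W=2, Z=1, Y=0, X=2) weight 1/216
  (U=1, W=2, Z=1, Y=0, X=3) weight 1/216
  (U=1, W=2, Z=2, Y=0, X=1) weight 1/216
  (U=1, W=2, Z=2, Y=0, X=2) weight 1/216
  (U=1, W=5, Z=0, Y=0, X=1) weight 1/648
  … 9 more
Group by W:
  weight(W=2) = 1/24
  weight(W=5) = 1/24
Total weight = 1/24 + 1/24 = 1/12
P(W=2 | obs) = 1/24 / 1/12 = 1/2
P(W=5 | obs) = 1/24 / 1/12 = 1/2

P(W = 5 | obs) = 1/2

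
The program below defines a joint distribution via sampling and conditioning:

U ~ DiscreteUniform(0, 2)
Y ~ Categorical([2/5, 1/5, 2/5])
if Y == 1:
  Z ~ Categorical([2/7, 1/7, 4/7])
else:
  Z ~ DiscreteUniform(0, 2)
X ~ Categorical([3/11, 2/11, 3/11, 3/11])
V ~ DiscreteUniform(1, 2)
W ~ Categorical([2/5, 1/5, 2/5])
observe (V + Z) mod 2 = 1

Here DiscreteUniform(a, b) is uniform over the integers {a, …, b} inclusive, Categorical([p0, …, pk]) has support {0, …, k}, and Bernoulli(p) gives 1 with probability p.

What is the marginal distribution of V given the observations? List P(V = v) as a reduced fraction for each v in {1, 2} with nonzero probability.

P(V=1) = 74/105, P(V=2) = 31/105

Enumerate traces; 324 have nonzero weight after conditioning:
  (U=0, Y=0, Z=0, X=0, V=1, W=0) weight 2/825
  (U=0, Y=0, Z=0, X=0, V=1, W=1) weight 1/825
  (U=0, Y=0, Z=0, X=0, V=1, W=2) weight 2/825
  (U=0, Y=0, Z=0, X=1, V=1, W=0) weight 4/2475
  (U=0, Y=0, Z=0, X=1, V=1, W=1) weight 2/2475
  (U=0, Y=0, Z=0, X=1, V=1, W=2) weight 4/2475
  (U=0, Y=0, Z=0, X=2, V=1, W=0) weight 2/825
  (U=0, Y=0, Z=0, X=2, V=1, W=1) weight 1/825
  (U=0, Y=0, Z=1, X=0, V=2, W=0) weight 2/825
  … 315 more
Group by V:
  weight(V=1) = 37/105
  weight(V=2) = 31/210
Total weight = 37/105 + 31/210 = 1/2
P(V=1 | obs) = 37/105 / 1/2 = 74/105
P(V=2 | obs) = 31/210 / 1/2 = 31/105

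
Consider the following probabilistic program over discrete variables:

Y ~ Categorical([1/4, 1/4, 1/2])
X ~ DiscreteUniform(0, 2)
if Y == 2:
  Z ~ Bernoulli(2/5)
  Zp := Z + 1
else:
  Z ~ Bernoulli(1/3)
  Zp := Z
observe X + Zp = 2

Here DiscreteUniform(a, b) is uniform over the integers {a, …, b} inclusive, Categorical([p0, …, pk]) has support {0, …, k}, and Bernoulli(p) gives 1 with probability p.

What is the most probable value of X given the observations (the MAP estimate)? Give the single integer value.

Enumerate traces; 6 have nonzero weight after conditioning:
  (Y=0, X=1, Z=1) weight 1/36
  (Y=0, X=2, Z=0) weight 1/18
  (Y=1, X=1, Z=1) weight 1/36
  (Y=1, X=2, Z=0) weight 1/18
  (Y=2, X=0, Z=1) weight 1/15
  (Y=2, X=1, Z=0) weight 1/10
Group by X:
  weight(X=0) = 1/15
  weight(X=1) = 7/45
  weight(X=2) = 1/9
Total weight = 1/15 + 7/45 + 1/9 = 1/3
P(X=0 | obs) = 1/15 / 1/3 = 1/5
P(X=1 | obs) = 7/45 / 1/3 = 7/15
P(X=2 | obs) = 1/9 / 1/3 = 1/3
argmax = 1

argmax_v P(X = v | obs) = 1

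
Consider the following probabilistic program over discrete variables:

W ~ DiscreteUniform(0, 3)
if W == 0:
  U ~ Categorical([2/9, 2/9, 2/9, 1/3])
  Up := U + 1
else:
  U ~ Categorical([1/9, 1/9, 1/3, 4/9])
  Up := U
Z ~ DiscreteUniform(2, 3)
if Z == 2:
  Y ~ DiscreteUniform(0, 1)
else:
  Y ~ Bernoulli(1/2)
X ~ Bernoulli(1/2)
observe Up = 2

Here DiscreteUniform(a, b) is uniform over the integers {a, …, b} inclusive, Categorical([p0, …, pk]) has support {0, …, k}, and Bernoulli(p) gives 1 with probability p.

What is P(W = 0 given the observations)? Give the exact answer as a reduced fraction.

P(W = 0 | obs) = 2/11

Enumerate traces; 32 have nonzero weight after conditioning:
  (W=0, U=1, Z=2, Y=0, X=0) weight 1/144
  (W=0, U=1, Z=2, Y=0, X=1) weight 1/144
  (W=0, U=1, Z=2, Y=1, X=0) weight 1/144
  (W=0, U=1, Z=2, Y=1, X=1) weight 1/144
  (W=0, U=1, Z=3, Y=0, X=0) weight 1/144
  (W=0, U=1, Z=3, Y=0, X=1) weight 1/144
  (W=0, U=1, Z=3, Y=1, X=0) weight 1/144
  (W=0, U=1, Z=3, Y=1, X=1) weight 1/144
  (W=1, U=2, Z=2, Y=0, X=0) weight 1/96
  (W=2, U=2, Z=2, Y=0, X=0) weight 1/96
  … 22 more
Group by W:
  weight(W=0) = 1/18
  weight(W=1) = 1/12
  weight(W=2) = 1/12
  weight(W=3) = 1/12
Total weight = 1/18 + 1/12 + 1/12 + 1/12 = 11/36
P(W=0 | obs) = 1/18 / 11/36 = 2/11
P(W=1 | obs) = 1/12 / 11/36 = 3/11
P(W=2 | obs) = 1/12 / 11/36 = 3/11
P(W=3 | obs) = 1/12 / 11/36 = 3/11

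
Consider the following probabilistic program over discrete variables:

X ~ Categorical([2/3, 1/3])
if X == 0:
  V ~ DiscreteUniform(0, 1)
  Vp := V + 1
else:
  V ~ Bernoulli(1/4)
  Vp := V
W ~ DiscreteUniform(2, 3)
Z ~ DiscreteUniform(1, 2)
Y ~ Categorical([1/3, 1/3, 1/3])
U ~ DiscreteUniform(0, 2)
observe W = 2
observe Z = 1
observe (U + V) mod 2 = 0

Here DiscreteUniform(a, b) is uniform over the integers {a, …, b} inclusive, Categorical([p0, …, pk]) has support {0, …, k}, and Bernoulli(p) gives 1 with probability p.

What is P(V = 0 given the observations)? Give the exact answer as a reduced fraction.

P(V = 0 | obs) = 14/19

Enumerate traces; 18 have nonzero weight after conditioning:
  (X=0, V=0, W=2, Z=1, Y=0, U=0) weight 1/108
  (X=0, V=0, W=2, Z=1, Y=0, U=2) weight 1/108
  (X=0, V=0, W=2, Z=1, Y=1, U=0) weight 1/108
  (X=0, V=0, W=2, Z=1, Y=1, U=2) weight 1/108
  (X=0, V=0, W=2, Z=1, Y=2, U=0) weight 1/108
  (X=0, V=0, W=2, Z=1, Y=2, U=2) weight 1/108
  (X=0, V=1, W=2, Z=1, Y=0, U=1) weight 1/108
  (X=0, V=1, W=2, Z=1, Y=1, U=1) weight 1/108
  … 10 more
Group by V:
  weight(V=0) = 7/72
  weight(V=1) = 5/144
Total weight = 7/72 + 5/144 = 19/144
P(V=0 | obs) = 7/72 / 19/144 = 14/19
P(V=1 | obs) = 5/144 / 19/144 = 5/19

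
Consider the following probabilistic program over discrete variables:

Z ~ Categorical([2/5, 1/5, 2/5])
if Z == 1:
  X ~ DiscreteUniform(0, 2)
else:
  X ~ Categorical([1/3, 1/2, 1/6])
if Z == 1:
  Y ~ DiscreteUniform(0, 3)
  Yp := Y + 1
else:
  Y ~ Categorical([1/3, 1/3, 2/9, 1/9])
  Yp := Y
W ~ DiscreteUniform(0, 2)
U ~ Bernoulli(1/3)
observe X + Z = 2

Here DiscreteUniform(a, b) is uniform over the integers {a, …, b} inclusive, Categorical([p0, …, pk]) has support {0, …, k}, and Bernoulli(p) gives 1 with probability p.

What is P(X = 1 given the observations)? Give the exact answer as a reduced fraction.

P(X = 1 | obs) = 1/4

Enumerate traces; 72 have nonzero weight after conditioning:
  (Z=0, X=2, Y=0, W=0, U=0) weight 2/405
  (Z=0, X=2, Y=0, W=0, U=1) weight 1/405
  (Z=0, X=2, Y=0, W=1, U=0) weight 2/405
  (Z=0, X=2, Y=0, W=1, U=1) weight 1/405
  (Z=0, X=2, Y=0, W=2, U=0) weight 2/405
  (Z=0, X=2, Y=0, W=2, U=1) weight 1/405
  (Z=0, X=2, Y=1, W=0, U=0) weight 2/405
  (Z=0, X=2, Y=1, W=0, U=1) weight 1/405
  (Z=1, X=1, Y=0, W=0, U=0) weight 1/270
  (Z=2, X=0, Y=0, W=0, U=0) weight 4/405
  … 62 more
Group by X:
  weight(X=0) = 2/15
  weight(X=1) = 1/15
  weight(X=2) = 1/15
Total weight = 2/15 + 1/15 + 1/15 = 4/15
P(X=0 | obs) = 2/15 / 4/15 = 1/2
P(X=1 | obs) = 1/15 / 4/15 = 1/4
P(X=2 | obs) = 1/15 / 4/15 = 1/4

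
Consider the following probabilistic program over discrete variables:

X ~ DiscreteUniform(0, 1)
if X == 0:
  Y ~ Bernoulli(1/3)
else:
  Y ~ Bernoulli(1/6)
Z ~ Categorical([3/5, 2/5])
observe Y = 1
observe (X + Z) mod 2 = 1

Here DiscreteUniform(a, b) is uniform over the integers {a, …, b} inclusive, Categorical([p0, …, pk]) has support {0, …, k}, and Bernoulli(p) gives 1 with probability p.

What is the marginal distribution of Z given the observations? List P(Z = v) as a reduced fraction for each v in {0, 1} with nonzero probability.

Enumerate traces; 2 have nonzero weight after conditioning:
  (X=0, Y=1, Z=1) weight 1/15
  (X=1, Y=1, Z=0) weight 1/20
Group by Z:
  weight(Z=0) = 1/20
  weight(Z=1) = 1/15
Total weight = 1/20 + 1/15 = 7/60
P(Z=0 | obs) = 1/20 / 7/60 = 3/7
P(Z=1 | obs) = 1/15 / 7/60 = 4/7

P(Z=0) = 3/7, P(Z=1) = 4/7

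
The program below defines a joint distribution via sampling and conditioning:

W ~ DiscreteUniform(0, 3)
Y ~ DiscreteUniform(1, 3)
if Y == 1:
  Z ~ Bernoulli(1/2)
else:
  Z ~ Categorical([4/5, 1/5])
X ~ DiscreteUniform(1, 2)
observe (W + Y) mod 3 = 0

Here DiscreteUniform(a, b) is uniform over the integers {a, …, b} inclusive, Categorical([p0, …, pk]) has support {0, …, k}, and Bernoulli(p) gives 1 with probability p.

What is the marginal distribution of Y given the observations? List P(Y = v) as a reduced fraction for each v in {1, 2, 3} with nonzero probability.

Enumerate traces; 16 have nonzero weight after conditioning:
  (W=0, Y=3, Z=0, X=1) weight 1/30
  (W=0, Y=3, Z=0, X=2) weight 1/30
  (W=0, Y=3, Z=1, X=1) weight 1/120
  (W=0, Y=3, Z=1, X=2) weight 1/120
  (W=1, Y=2, Z=0, X=1) weight 1/30
  (W=1, Y=2, Z=0, X=2) weight 1/30
  (W=1, Y=2, Z=1, X=1) weight 1/120
  (W=1, Y=2, Z=1, X=2) weight 1/120
  (W=2, Y=1, Z=0, X=1) weight 1/48
  … 7 more
Group by Y:
  weight(Y=1) = 1/12
  weight(Y=2) = 1/12
  weight(Y=3) = 1/6
Total weight = 1/12 + 1/12 + 1/6 = 1/3
P(Y=1 | obs) = 1/12 / 1/3 = 1/4
P(Y=2 | obs) = 1/12 / 1/3 = 1/4
P(Y=3 | obs) = 1/6 / 1/3 = 1/2

P(Y=1) = 1/4, P(Y=2) = 1/4, P(Y=3) = 1/2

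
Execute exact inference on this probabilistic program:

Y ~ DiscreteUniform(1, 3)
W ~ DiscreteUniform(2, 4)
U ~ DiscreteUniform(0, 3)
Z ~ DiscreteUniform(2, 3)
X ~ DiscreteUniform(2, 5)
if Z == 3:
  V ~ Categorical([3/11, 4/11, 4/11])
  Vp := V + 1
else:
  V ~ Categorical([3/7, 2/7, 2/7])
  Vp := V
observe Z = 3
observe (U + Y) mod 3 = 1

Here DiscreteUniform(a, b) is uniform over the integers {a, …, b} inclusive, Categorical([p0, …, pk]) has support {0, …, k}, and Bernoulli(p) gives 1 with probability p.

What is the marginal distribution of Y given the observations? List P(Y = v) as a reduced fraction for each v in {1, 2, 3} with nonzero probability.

P(Y=1) = 1/2, P(Y=2) = 1/4, P(Y=3) = 1/4

Enumerate traces; 144 have nonzero weight after conditioning:
  (Y=1, W=2, U=0, Z=3, X=2, V=0) weight 1/1056
  (Y=1, W=2, U=0, Z=3, X=2, V=1) weight 1/792
  (Y=1, W=2, U=0, Z=3, X=2, V=2) weight 1/792
  (Y=1, W=2, U=0, Z=3, X=3, V=0) weight 1/1056
  (Y=1, W=2, U=0, Z=3, X=3, V=1) weight 1/792
  (Y=1, W=2, U=0, Z=3, X=3, V=2) weight 1/792
  (Y=1, W=2, U=0, Z=3, X=4, V=0) weight 1/1056
  (Y=1, W=2, U=0, Z=3, X=4, V=1) weight 1/792
  (Y=2, W=2, U=2, Z=3, X=2, V=0) weight 1/1056
  (Y=3, W=2, U=1, Z=3, X=2, V=0) weight 1/1056
  … 134 more
Group by Y:
  weight(Y=1) = 1/12
  weight(Y=2) = 1/24
  weight(Y=3) = 1/24
Total weight = 1/12 + 1/24 + 1/24 = 1/6
P(Y=1 | obs) = 1/12 / 1/6 = 1/2
P(Y=2 | obs) = 1/24 / 1/6 = 1/4
P(Y=3 | obs) = 1/24 / 1/6 = 1/4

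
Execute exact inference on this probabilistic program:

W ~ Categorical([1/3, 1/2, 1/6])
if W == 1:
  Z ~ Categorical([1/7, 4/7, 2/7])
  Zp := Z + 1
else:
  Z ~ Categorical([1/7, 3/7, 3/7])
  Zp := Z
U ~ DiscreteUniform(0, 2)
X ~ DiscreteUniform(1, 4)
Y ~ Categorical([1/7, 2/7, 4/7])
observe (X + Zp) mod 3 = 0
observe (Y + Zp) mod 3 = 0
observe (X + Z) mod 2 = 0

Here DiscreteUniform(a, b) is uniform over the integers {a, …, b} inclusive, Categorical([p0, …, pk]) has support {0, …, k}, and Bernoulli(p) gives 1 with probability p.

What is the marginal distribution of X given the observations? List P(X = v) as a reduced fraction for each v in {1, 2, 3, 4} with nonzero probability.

P(X=1) = 4/9, P(X=2) = 2/9, P(X=4) = 1/3

Enumerate traces; 12 have nonzero weight after conditioning:
  (W=0, Z=2, U=0, X=4, Y=1) weight 1/294
  (W=0, Z=2, U=1, X=4, Y=1) weight 1/294
  (W=0, Z=2, U=2, X=4, Y=1) weight 1/294
  (W=1, Z=0, U=0, X=2, Y=2) weight 1/294
  (W=1, Z=0, U=1, X=2, Y=2) weight 1/294
  (W=1, Z=0, U=2, X=2, Y=2) weight 1/294
  (W=1, Z=1, U=0, X=1, Y=1) weight 1/147
  (W=1, Z=1, U=1, X=1, Y=1) weight 1/147
  … 4 more
Group by X:
  weight(X=1) = 1/49
  weight(X=2) = 1/98
  weight(X=4) = 3/196
Total weight = 1/49 + 1/98 + 3/196 = 9/196
P(X=1 | obs) = 1/49 / 9/196 = 4/9
P(X=2 | obs) = 1/98 / 9/196 = 2/9
P(X=4 | obs) = 3/196 / 9/196 = 1/3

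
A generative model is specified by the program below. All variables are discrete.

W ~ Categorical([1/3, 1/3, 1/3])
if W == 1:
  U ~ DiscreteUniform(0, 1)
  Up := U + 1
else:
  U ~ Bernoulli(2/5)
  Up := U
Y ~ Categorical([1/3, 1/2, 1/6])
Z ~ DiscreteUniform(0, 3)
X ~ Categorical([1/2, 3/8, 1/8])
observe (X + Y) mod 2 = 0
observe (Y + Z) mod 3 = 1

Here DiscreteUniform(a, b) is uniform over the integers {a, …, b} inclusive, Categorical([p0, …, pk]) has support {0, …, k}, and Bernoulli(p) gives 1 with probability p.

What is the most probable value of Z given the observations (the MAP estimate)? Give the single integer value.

Enumerate traces; 36 have nonzero weight after conditioning:
  (W=0, U=0, Y=0, Z=1, X=0) weight 1/120
  (W=0, U=0, Y=0, Z=1, X=2) weight 1/480
  (W=0, U=0, Y=1, Z=0, X=1) weight 3/320
  (W=0, U=0, Y=1, Z=3, X=1) weight 3/320
  (W=0, U=0, Y=2, Z=2, X=0) weight 1/240
  (W=0, U=0, Y=2, Z=2, X=2) weight 1/960
  (W=0, U=1, Y=0, Z=1, X=0) weight 1/180
  (W=0, U=1, Y=0, Z=1, X=2) weight 1/720
  … 28 more
Group by Z:
  weight(Z=0) = 3/64
  weight(Z=1) = 5/96
  weight(Z=2) = 5/192
  weight(Z=3) = 3/64
Total weight = 3/64 + 5/96 + 5/192 + 3/64 = 11/64
P(Z=0 | obs) = 3/64 / 11/64 = 3/11
P(Z=1 | obs) = 5/96 / 11/64 = 10/33
P(Z=2 | obs) = 5/192 / 11/64 = 5/33
P(Z=3 | obs) = 3/64 / 11/64 = 3/11
argmax = 1

argmax_v P(Z = v | obs) = 1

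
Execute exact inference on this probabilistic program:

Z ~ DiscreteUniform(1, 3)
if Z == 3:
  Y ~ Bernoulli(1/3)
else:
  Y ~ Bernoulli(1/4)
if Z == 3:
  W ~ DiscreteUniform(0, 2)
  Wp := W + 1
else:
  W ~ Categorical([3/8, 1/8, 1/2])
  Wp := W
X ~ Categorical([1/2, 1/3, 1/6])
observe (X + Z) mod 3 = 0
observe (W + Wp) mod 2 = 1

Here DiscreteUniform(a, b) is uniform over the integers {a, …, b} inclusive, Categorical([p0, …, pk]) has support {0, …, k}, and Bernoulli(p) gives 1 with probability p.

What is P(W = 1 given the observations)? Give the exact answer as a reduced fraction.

Enumerate traces; 6 have nonzero weight after conditioning:
  (Z=3, Y=0, W=0, X=0) weight 1/27
  (Z=3, Y=0, W=1, X=0) weight 1/27
  (Z=3, Y=0, W=2, X=0) weight 1/27
  (Z=3, Y=1, W=0, X=0) weight 1/54
  (Z=3, Y=1, W=1, X=0) weight 1/54
  (Z=3, Y=1, W=2, X=0) weight 1/54
Group by W:
  weight(W=0) = 1/18
  weight(W=1) = 1/18
  weight(W=2) = 1/18
Total weight = 1/18 + 1/18 + 1/18 = 1/6
P(W=0 | obs) = 1/18 / 1/6 = 1/3
P(W=1 | obs) = 1/18 / 1/6 = 1/3
P(W=2 | obs) = 1/18 / 1/6 = 1/3

P(W = 1 | obs) = 1/3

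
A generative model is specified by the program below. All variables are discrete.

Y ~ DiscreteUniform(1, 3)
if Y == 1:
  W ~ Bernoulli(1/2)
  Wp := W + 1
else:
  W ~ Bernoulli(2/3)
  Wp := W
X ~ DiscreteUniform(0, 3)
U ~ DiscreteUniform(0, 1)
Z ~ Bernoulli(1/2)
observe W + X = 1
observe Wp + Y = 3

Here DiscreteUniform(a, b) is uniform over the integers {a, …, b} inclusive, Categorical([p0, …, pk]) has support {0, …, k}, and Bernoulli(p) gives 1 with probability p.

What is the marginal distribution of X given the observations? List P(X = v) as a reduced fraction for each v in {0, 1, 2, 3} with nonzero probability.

Enumerate traces; 12 have nonzero weight after conditioning:
  (Y=1, W=1, X=0, U=0, Z=0) weight 1/96
  (Y=1, W=1, X=0, U=0, Z=1) weight 1/96
  (Y=1, W=1, X=0, U=1, Z=0) weight 1/96
  (Y=1, W=1, X=0, U=1, Z=1) weight 1/96
  (Y=2, W=1, X=0, U=0, Z=0) weight 1/72
  (Y=2, W=1, X=0, U=0, Z=1) weight 1/72
  (Y=2, W=1, X=0, U=1, Z=0) weight 1/72
  (Y=2, W=1, X=0, U=1, Z=1) weight 1/72
  (Y=3, W=0, X=1, U=0, Z=0) weight 1/144
  … 3 more
Group by X:
  weight(X=0) = 7/72
  weight(X=1) = 1/36
Total weight = 7/72 + 1/36 = 1/8
P(X=0 | obs) = 7/72 / 1/8 = 7/9
P(X=1 | obs) = 1/36 / 1/8 = 2/9

P(X=0) = 7/9, P(X=1) = 2/9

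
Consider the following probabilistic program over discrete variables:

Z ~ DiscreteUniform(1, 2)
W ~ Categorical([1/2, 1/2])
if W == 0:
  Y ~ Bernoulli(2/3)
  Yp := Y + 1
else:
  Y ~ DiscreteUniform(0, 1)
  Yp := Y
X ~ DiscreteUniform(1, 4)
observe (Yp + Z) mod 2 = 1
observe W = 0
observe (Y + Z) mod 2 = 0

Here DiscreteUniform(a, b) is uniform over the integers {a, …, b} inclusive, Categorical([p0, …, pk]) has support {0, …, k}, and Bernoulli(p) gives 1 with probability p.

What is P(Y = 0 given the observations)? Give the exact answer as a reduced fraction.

Enumerate traces; 8 have nonzero weight after conditioning:
  (Z=1, W=0, Y=1, X=1) weight 1/24
  (Z=1, W=0, Y=1, X=2) weight 1/24
  (Z=1, W=0, Y=1, X=3) weight 1/24
  (Z=1, W=0, Y=1, X=4) weight 1/24
  (Z=2, W=0, Y=0, X=1) weight 1/48
  (Z=2, W=0, Y=0, X=2) weight 1/48
  (Z=2, W=0, Y=0, X=3) weight 1/48
  (Z=2, W=0, Y=0, X=4) weight 1/48
Group by Y:
  weight(Y=0) = 1/12
  weight(Y=1) = 1/6
Total weight = 1/12 + 1/6 = 1/4
P(Y=0 | obs) = 1/12 / 1/4 = 1/3
P(Y=1 | obs) = 1/6 / 1/4 = 2/3

P(Y = 0 | obs) = 1/3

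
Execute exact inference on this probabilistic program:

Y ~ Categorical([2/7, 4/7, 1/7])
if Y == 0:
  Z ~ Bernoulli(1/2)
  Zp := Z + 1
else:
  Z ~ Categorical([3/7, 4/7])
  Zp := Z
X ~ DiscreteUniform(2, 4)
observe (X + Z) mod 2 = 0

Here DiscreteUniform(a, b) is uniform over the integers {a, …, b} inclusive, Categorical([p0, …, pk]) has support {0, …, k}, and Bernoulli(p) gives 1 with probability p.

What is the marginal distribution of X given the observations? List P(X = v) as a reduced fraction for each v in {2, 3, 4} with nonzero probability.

P(X=2) = 22/71, P(X=3) = 27/71, P(X=4) = 22/71

Enumerate traces; 9 have nonzero weight after conditioning:
  (Y=0, Z=0, X=2) weight 1/21
  (Y=0, Z=0, X=4) weight 1/21
  (Y=0, Z=1, X=3) weight 1/21
  (Y=1, Z=0, X=2) weight 4/49
  (Y=1, Z=0, X=4) weight 4/49
  (Y=1, Z=1, X=3) weight 16/147
  (Y=2, Z=0, X=2) weight 1/49
  (Y=2, Z=0, X=4) weight 1/49
  … 1 more
Group by X:
  weight(X=2) = 22/147
  weight(X=3) = 9/49
  weight(X=4) = 22/147
Total weight = 22/147 + 9/49 + 22/147 = 71/147
P(X=2 | obs) = 22/147 / 71/147 = 22/71
P(X=3 | obs) = 9/49 / 71/147 = 27/71
P(X=4 | obs) = 22/147 / 71/147 = 22/71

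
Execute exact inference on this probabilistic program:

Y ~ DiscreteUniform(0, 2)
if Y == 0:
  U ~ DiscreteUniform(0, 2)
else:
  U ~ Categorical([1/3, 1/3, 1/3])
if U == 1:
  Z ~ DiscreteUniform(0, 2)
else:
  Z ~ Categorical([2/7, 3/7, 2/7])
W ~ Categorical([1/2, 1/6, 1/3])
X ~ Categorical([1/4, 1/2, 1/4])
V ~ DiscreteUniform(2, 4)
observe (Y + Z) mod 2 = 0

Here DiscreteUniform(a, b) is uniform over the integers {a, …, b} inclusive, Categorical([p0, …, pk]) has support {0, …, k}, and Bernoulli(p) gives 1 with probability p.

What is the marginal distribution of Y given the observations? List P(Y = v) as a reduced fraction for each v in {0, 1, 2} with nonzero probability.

P(Y=0) = 38/101, P(Y=1) = 25/101, P(Y=2) = 38/101

Enumerate traces; 405 have nonzero weight after conditioning:
  (Y=0, U=0, Z=0, W=0, X=0, V=2) weight 1/756
  (Y=0, U=0, Z=0, W=0, X=0, V=3) weight 1/756
  (Y=0, U=0, Z=0, W=0, X=0, V=4) weight 1/756
  (Y=0, U=0, Z=0, W=0, X=1, V=2) weight 1/378
  (Y=0, U=0, Z=0, W=0, X=1, V=3) weight 1/378
  (Y=0, U=0, Z=0, W=0, X=1, V=4) weight 1/378
  (Y=0, U=0, Z=0, W=0, X=2, V=2) weight 1/756
  (Y=0, U=0, Z=0, W=0, X=2, V=3) weight 1/756
  (Y=1, U=0, Z=1, W=0, X=0, V=2) weight 1/504
  (Y=2, U=0, Z=0, W=0, X=0, V=2) weight 1/756
  … 395 more
Group by Y:
  weight(Y=0) = 38/189
  weight(Y=1) = 25/189
  weight(Y=2) = 38/189
Total weight = 38/189 + 25/189 + 38/189 = 101/189
P(Y=0 | obs) = 38/189 / 101/189 = 38/101
P(Y=1 | obs) = 25/189 / 101/189 = 25/101
P(Y=2 | obs) = 38/189 / 101/189 = 38/101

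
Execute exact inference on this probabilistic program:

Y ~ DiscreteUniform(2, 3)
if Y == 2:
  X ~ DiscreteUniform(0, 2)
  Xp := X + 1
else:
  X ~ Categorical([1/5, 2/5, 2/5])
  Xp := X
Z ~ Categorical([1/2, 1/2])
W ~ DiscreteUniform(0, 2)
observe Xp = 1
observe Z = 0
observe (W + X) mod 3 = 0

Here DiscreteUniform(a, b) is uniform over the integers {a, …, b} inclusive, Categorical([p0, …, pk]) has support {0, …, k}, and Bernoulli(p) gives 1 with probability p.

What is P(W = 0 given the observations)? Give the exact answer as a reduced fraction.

P(W = 0 | obs) = 5/11

Enumerate traces; 2 have nonzero weight after conditioning:
  (Y=2, X=0, Z=0, W=0) weight 1/36
  (Y=3, X=1, Z=0, W=2) weight 1/30
Group by W:
  weight(W=0) = 1/36
  weight(W=2) = 1/30
Total weight = 1/36 + 1/30 = 11/180
P(W=0 | obs) = 1/36 / 11/180 = 5/11
P(W=2 | obs) = 1/30 / 11/180 = 6/11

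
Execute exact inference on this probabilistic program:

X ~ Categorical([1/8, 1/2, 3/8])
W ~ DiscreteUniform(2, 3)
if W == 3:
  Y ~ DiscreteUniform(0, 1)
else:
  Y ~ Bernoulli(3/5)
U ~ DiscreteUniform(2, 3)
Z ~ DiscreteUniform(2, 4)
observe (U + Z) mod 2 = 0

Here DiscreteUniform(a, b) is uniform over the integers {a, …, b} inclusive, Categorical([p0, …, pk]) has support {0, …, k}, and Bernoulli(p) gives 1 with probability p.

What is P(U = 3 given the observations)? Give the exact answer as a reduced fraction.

P(U = 3 | obs) = 1/3

Enumerate traces; 36 have nonzero weight after conditioning:
  (X=0, W=2, Y=0, U=2, Z=2) weight 1/240
  (X=0, W=2, Y=0, U=2, Z=4) weight 1/240
  (X=0, W=2, Y=0, U=3, Z=3) weight 1/240
  (X=0, W=2, Y=1, U=2, Z=2) weight 1/160
  (X=0, W=2, Y=1, U=2, Z=4) weight 1/160
  (X=0, W=2, Y=1, U=3, Z=3) weight 1/160
  (X=0, W=3, Y=0, U=2, Z=2) weight 1/192
  (X=0, W=3, Y=0, U=2, Z=4) weight 1/192
  … 28 more
Group by U:
  weight(U=2) = 1/3
  weight(U=3) = 1/6
Total weight = 1/3 + 1/6 = 1/2
P(U=2 | obs) = 1/3 / 1/2 = 2/3
P(U=3 | obs) = 1/6 / 1/2 = 1/3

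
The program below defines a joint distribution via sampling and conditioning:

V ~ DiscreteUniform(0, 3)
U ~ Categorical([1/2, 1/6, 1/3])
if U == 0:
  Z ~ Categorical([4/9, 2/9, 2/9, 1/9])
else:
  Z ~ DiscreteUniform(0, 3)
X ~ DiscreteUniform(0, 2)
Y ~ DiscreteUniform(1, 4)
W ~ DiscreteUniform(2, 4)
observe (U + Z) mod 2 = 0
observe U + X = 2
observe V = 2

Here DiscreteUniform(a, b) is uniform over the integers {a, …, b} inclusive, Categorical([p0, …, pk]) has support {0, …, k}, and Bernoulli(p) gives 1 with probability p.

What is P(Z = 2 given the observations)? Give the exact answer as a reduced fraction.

P(Z = 2 | obs) = 1/3

Enumerate traces; 72 have nonzero weight after conditioning:
  (V=2, U=0, Z=0, X=2, Y=1, W=2) weight 1/648
  (V=2, U=0, Z=0, X=2, Y=1, W=3) weight 1/648
  (V=2, U=0, Z=0, X=2, Y=1, W=4) weight 1/648
  (V=2, U=0, Z=0, X=2, Y=2, W=2) weight 1/648
  (V=2, U=0, Z=0, X=2, Y=2, W=3) weight 1/648
  (V=2, U=0, Z=0, X=2, Y=2, W=4) weight 1/648
  (V=2, U=0, Z=0, X=2, Y=3, W=2) weight 1/648
  (V=2, U=0, Z=0, X=2, Y=3, W=3) weight 1/648
  (V=2, U=0, Z=2, X=2, Y=1, W=2) weight 1/1296
  (V=2, U=1, Z=1, X=1, Y=1, W=2) weight 1/3456
  … 62 more
Group by Z:
  weight(Z=0) = 11/432
  weight(Z=1) = 1/288
  weight(Z=2) = 7/432
  weight(Z=3) = 1/288
Total weight = 11/432 + 1/288 + 7/432 + 1/288 = 7/144
P(Z=0 | obs) = 11/432 / 7/144 = 11/21
P(Z=1 | obs) = 1/288 / 7/144 = 1/14
P(Z=2 | obs) = 7/432 / 7/144 = 1/3
P(Z=3 | obs) = 1/288 / 7/144 = 1/14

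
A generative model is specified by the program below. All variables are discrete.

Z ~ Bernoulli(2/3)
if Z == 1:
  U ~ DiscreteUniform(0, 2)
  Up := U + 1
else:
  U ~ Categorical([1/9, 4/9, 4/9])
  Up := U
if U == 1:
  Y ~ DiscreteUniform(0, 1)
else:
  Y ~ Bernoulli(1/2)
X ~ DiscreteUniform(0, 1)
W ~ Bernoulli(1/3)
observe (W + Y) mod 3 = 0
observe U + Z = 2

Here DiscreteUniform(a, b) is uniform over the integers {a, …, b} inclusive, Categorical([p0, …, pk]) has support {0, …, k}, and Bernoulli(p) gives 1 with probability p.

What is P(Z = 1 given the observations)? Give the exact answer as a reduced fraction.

Enumerate traces; 4 have nonzero weight after conditioning:
  (Z=0, U=2, Y=0, X=0, W=0) weight 2/81
  (Z=0, U=2, Y=0, X=1, W=0) weight 2/81
  (Z=1, U=1, Y=0, X=0, W=0) weight 1/27
  (Z=1, U=1, Y=0, X=1, W=0) weight 1/27
Group by Z:
  weight(Z=0) = 4/81
  weight(Z=1) = 2/27
Total weight = 4/81 + 2/27 = 10/81
P(Z=0 | obs) = 4/81 / 10/81 = 2/5
P(Z=1 | obs) = 2/27 / 10/81 = 3/5

P(Z = 1 | obs) = 3/5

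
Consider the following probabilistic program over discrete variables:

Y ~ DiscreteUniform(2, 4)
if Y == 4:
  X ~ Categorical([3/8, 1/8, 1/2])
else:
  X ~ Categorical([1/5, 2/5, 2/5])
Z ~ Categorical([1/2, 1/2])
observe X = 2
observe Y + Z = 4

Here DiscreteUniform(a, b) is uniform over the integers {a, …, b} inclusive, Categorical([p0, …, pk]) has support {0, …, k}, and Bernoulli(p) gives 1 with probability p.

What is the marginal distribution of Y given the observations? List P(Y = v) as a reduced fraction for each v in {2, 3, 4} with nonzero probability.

Enumerate traces; 2 have nonzero weight after conditioning:
  (Y=3, X=2, Z=1) weight 1/15
  (Y=4, X=2, Z=0) weight 1/12
Group by Y:
  weight(Y=3) = 1/15
  weight(Y=4) = 1/12
Total weight = 1/15 + 1/12 = 3/20
P(Y=3 | obs) = 1/15 / 3/20 = 4/9
P(Y=4 | obs) = 1/12 / 3/20 = 5/9

P(Y=3) = 4/9, P(Y=4) = 5/9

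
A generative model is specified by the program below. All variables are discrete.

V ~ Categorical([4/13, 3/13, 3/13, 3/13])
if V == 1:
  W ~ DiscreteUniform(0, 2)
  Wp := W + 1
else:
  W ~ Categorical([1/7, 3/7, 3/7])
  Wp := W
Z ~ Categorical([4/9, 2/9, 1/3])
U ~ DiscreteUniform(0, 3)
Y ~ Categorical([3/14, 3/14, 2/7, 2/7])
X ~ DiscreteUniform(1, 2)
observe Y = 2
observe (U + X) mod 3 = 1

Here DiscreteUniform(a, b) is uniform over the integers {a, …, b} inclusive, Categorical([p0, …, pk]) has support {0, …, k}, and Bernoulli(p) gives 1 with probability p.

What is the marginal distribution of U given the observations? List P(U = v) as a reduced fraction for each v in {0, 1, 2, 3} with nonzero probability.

Enumerate traces; 108 have nonzero weight after conditioning:
  (V=0, W=0, Z=0, U=0, Y=2, X=1) weight 4/5733
  (V=0, W=0, Z=0, U=2, Y=2, X=2) weight 4/5733
  (V=0, W=0, Z=0, U=3, Y=2, X=1) weight 4/5733
  (V=0, W=0, Z=1, U=0, Y=2, X=1) weight 2/5733
  (V=0, W=0, Z=1, U=2, Y=2, X=2) weight 2/5733
  (V=0, W=0, Z=1, U=3, Y=2, X=1) weight 2/5733
  (V=0, W=0, Z=2, U=0, Y=2, X=1) weight 1/1911
  (V=0, W=0, Z=2, U=2, Y=2, X=2) weight 1/1911
  … 100 more
Group by U:
  weight(U=0) = 1/28
  weight(U=2) = 1/28
  weight(U=3) = 1/28
Total weight = 1/28 + 1/28 + 1/28 = 3/28
P(U=0 | obs) = 1/28 / 3/28 = 1/3
P(U=2 | obs) = 1/28 / 3/28 = 1/3
P(U=3 | obs) = 1/28 / 3/28 = 1/3

P(U=0) = 1/3, P(U=2) = 1/3, P(U=3) = 1/3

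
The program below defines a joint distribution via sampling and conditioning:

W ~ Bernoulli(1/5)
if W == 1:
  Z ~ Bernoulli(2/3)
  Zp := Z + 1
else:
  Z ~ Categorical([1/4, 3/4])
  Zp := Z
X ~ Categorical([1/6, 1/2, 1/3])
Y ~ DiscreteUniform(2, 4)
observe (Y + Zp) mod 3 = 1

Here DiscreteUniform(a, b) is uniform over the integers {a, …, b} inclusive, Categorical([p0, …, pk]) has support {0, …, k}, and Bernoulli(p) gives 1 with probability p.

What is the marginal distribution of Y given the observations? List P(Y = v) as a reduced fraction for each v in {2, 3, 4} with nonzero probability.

P(Y=2) = 2/15, P(Y=3) = 2/3, P(Y=4) = 1/5

Enumerate traces; 12 have nonzero weight after conditioning:
  (W=0, Z=0, X=0, Y=4) weight 1/90
  (W=0, Z=0, X=1, Y=4) weight 1/30
  (W=0, Z=0, X=2, Y=4) weight 1/45
  (W=0, Z=1, X=0, Y=3) weight 1/30
  (W=0, Z=1, X=1, Y=3) weight 1/10
  (W=0, Z=1, X=2, Y=3) weight 1/15
  (W=1, Z=0, X=0, Y=3) weight 1/270
  (W=1, Z=0, X=1, Y=3) weight 1/90
  (W=1, Z=1, X=0, Y=2) weight 1/135
  … 3 more
Group by Y:
  weight(Y=2) = 2/45
  weight(Y=3) = 2/9
  weight(Y=4) = 1/15
Total weight = 2/45 + 2/9 + 1/15 = 1/3
P(Y=2 | obs) = 2/45 / 1/3 = 2/15
P(Y=3 | obs) = 2/9 / 1/3 = 2/3
P(Y=4 | obs) = 1/15 / 1/3 = 1/5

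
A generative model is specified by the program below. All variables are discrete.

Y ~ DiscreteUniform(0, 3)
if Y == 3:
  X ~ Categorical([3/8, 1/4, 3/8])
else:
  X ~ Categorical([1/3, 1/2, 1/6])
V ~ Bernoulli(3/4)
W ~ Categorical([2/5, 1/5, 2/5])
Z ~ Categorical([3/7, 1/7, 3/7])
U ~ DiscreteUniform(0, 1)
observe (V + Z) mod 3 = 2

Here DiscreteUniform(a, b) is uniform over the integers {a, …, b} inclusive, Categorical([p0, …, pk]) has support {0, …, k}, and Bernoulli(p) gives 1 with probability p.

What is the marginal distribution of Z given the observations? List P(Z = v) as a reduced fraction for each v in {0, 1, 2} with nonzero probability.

Enumerate traces; 144 have nonzero weight after conditioning:
  (Y=0, X=0, V=0, W=0, Z=2, U=0) weight 1/560
  (Y=0, X=0, V=0, W=0, Z=2, U=1) weight 1/560
  (Y=0, X=0, V=0, W=1, Z=2, U=0) weight 1/1120
  (Y=0, X=0, V=0, W=1, Z=2, U=1) weight 1/1120
  (Y=0, X=0, V=0, W=2, Z=2, U=0) weight 1/560
  (Y=0, X=0, V=0, W=2, Z=2, U=1) weight 1/560
  (Y=0, X=0, V=1, W=0, Z=1, U=0) weight 1/560
  (Y=0, X=0, V=1, W=0, Z=1, U=1) weight 1/560
  … 136 more
Group by Z:
  weight(Z=1) = 3/28
  weight(Z=2) = 3/28
Total weight = 3/28 + 3/28 = 3/14
P(Z=1 | obs) = 3/28 / 3/14 = 1/2
P(Z=2 | obs) = 3/28 / 3/14 = 1/2

P(Z=1) = 1/2, P(Z=2) = 1/2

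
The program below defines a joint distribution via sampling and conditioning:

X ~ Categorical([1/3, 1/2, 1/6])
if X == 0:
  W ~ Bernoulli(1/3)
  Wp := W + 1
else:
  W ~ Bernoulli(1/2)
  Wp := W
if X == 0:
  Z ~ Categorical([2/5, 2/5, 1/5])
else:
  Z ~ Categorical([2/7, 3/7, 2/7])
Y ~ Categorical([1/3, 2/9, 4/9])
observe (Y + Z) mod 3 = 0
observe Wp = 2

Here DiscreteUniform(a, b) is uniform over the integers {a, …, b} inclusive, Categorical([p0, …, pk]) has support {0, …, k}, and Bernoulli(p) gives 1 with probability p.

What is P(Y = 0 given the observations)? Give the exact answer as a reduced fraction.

P(Y = 0 | obs) = 3/8

Enumerate traces; 3 have nonzero weight after conditioning:
  (X=0, W=1, Z=0, Y=0) weight 2/135
  (X=0, W=1, Z=1, Y=2) weight 8/405
  (X=0, W=1, Z=2, Y=1) weight 2/405
Group by Y:
  weight(Y=0) = 2/135
  weight(Y=1) = 2/405
  weight(Y=2) = 8/405
Total weight = 2/135 + 2/405 + 8/405 = 16/405
P(Y=0 | obs) = 2/135 / 16/405 = 3/8
P(Y=1 | obs) = 2/405 / 16/405 = 1/8
P(Y=2 | obs) = 8/405 / 16/405 = 1/2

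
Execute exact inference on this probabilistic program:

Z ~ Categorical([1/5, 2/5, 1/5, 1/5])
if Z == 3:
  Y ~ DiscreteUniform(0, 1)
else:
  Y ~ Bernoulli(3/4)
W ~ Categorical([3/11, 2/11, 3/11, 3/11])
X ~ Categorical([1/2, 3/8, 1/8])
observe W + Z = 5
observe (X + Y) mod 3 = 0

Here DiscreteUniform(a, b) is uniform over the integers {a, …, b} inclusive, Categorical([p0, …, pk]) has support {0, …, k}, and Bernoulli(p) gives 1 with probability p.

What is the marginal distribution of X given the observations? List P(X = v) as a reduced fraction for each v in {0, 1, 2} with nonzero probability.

Enumerate traces; 4 have nonzero weight after conditioning:
  (Z=2, Y=0, W=3, X=0) weight 3/440
  (Z=2, Y=1, W=3, X=2) weight 9/1760
  (Z=3, Y=0, W=2, X=0) weight 3/220
  (Z=3, Y=1, W=2, X=2) weight 3/880
Group by X:
  weight(X=0) = 9/440
  weight(X=2) = 3/352
Total weight = 9/440 + 3/352 = 51/1760
P(X=0 | obs) = 9/440 / 51/1760 = 12/17
P(X=2 | obs) = 3/352 / 51/1760 = 5/17

P(X=0) = 12/17, P(X=2) = 5/17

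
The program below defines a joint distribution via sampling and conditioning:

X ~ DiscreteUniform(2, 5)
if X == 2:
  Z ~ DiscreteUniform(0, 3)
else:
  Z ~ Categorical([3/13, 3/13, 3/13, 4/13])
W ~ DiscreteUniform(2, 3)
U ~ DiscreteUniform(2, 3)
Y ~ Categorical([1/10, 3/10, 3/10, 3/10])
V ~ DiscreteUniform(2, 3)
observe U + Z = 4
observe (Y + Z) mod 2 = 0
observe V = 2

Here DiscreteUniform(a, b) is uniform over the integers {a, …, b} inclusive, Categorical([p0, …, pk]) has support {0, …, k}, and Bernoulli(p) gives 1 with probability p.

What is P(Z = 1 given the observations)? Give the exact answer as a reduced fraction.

Enumerate traces; 32 have nonzero weight after conditioning:
  (X=2, Z=1, W=2, U=3, Y=1, V=2) weight 3/1280
  (X=2, Z=1, W=2, U=3, Y=3, V=2) weight 3/1280
  (X=2, Z=1, W=3, U=3, Y=1, V=2) weight 3/1280
  (X=2, Z=1, W=3, U=3, Y=3, V=2) weight 3/1280
  (X=2, Z=2, W=2, U=2, Y=0, V=2) weight 1/1280
  (X=2, Z=2, W=2, U=2, Y=2, V=2) weight 3/1280
  (X=2, Z=2, W=3, U=2, Y=0, V=2) weight 1/1280
  (X=2, Z=2, W=3, U=2, Y=2, V=2) weight 3/1280
  … 24 more
Group by Z:
  weight(Z=1) = 147/4160
  weight(Z=2) = 49/2080
Total weight = 147/4160 + 49/2080 = 49/832
P(Z=1 | obs) = 147/4160 / 49/832 = 3/5
P(Z=2 | obs) = 49/2080 / 49/832 = 2/5

P(Z = 1 | obs) = 3/5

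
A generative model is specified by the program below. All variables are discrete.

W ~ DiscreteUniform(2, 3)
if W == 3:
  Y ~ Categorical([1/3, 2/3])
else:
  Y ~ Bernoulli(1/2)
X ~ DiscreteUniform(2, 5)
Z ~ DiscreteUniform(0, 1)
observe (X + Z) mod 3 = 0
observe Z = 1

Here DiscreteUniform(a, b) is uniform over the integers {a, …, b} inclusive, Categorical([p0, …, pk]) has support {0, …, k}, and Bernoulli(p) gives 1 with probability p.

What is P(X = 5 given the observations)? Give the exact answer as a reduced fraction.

Enumerate traces; 8 have nonzero weight after conditioning:
  (W=2, Y=0, X=2, Z=1) weight 1/32
  (W=2, Y=0, X=5, Z=1) weight 1/32
  (W=2, Y=1, X=2, Z=1) weight 1/32
  (W=2, Y=1, X=5, Z=1) weight 1/32
  (W=3, Y=0, X=2, Z=1) weight 1/48
  (W=3, Y=0, X=5, Z=1) weight 1/48
  (W=3, Y=1, X=2, Z=1) weight 1/24
  (W=3, Y=1, X=5, Z=1) weight 1/24
Group by X:
  weight(X=2) = 1/8
  weight(X=5) = 1/8
Total weight = 1/8 + 1/8 = 1/4
P(X=2 | obs) = 1/8 / 1/4 = 1/2
P(X=5 | obs) = 1/8 / 1/4 = 1/2

P(X = 5 | obs) = 1/2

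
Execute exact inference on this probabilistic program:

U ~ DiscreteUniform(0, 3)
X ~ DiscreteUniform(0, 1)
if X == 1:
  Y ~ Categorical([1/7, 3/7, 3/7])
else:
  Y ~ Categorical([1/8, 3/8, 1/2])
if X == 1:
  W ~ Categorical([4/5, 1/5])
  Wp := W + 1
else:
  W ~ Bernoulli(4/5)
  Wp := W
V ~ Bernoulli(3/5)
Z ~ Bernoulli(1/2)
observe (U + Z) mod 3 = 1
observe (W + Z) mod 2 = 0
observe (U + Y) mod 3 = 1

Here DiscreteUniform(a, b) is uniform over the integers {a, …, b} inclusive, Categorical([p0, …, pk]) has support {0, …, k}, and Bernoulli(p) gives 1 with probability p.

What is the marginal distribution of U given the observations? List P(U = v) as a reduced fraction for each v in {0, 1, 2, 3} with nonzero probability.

P(U=0) = 36/85, P(U=1) = 13/85, P(U=3) = 36/85

Enumerate traces; 12 have nonzero weight after conditioning:
  (U=0, X=0, Y=1, W=1, V=0, Z=1) weight 3/400
  (U=0, X=0, Y=1, W=1, V=1, Z=1) weight 9/800
  (U=0, X=1, Y=1, W=1, V=0, Z=1) weight 3/1400
  (U=0, X=1, Y=1, W=1, V=1, Z=1) weight 9/2800
  (U=1, X=0, Y=0, W=0, V=0, Z=0) weight 1/1600
  (U=1, X=0, Y=0, W=0, V=1, Z=0) weight 3/3200
  (U=1, X=1, Y=0, W=0, V=0, Z=0) weight 1/350
  (U=1, X=1, Y=0, W=0, V=1, Z=0) weight 3/700
  (U=3, X=0, Y=1, W=1, V=0, Z=1) weight 3/400
  … 3 more
Group by U:
  weight(U=0) = 27/1120
  weight(U=1) = 39/4480
  weight(U=3) = 27/1120
Total weight = 27/1120 + 39/4480 + 27/1120 = 51/896
P(U=0 | obs) = 27/1120 / 51/896 = 36/85
P(U=1 | obs) = 39/4480 / 51/896 = 13/85
P(U=3 | obs) = 27/1120 / 51/896 = 36/85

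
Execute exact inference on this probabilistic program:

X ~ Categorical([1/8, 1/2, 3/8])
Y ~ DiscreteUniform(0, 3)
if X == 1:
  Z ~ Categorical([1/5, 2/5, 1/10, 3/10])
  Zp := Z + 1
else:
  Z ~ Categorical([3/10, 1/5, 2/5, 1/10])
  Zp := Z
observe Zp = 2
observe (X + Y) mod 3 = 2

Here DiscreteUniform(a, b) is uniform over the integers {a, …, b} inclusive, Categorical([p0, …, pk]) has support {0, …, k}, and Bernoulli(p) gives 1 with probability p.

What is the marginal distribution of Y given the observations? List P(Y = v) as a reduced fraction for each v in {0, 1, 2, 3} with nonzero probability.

Enumerate traces; 4 have nonzero weight after conditioning:
  (X=0, Y=2, Z=2) weight 1/80
  (X=1, Y=1, Z=1) weight 1/20
  (X=2, Y=0, Z=2) weight 3/80
  (X=2, Y=3, Z=2) weight 3/80
Group by Y:
  weight(Y=0) = 3/80
  weight(Y=1) = 1/20
  weight(Y=2) = 1/80
  weight(Y=3) = 3/80
Total weight = 3/80 + 1/20 + 1/80 + 3/80 = 11/80
P(Y=0 | obs) = 3/80 / 11/80 = 3/11
P(Y=1 | obs) = 1/20 / 11/80 = 4/11
P(Y=2 | obs) = 1/80 / 11/80 = 1/11
P(Y=3 | obs) = 3/80 / 11/80 = 3/11

P(Y=0) = 3/11, P(Y=1) = 4/11, P(Y=2) = 1/11, P(Y=3) = 3/11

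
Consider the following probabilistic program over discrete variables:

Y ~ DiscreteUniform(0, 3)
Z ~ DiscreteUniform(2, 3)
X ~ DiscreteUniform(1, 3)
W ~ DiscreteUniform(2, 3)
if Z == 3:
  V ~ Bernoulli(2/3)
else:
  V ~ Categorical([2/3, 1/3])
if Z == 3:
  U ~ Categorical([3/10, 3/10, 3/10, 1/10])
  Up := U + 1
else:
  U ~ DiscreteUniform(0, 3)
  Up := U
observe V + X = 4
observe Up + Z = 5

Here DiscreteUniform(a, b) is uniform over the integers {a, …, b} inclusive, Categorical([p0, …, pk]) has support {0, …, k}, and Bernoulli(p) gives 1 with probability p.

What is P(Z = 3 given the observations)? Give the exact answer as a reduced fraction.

Enumerate traces; 16 have nonzero weight after conditioning:
  (Y=0, Z=2, X=3, W=2, V=1, U=3) weight 1/576
  (Y=0, Z=2, X=3, W=3, V=1, U=3) weight 1/576
  (Y=0, Z=3, X=3, W=2, V=1, U=1) weight 1/240
  (Y=0, Z=3, X=3, W=3, V=1, U=1) weight 1/240
  (Y=1, Z=2, X=3, W=2, V=1, U=3) weight 1/576
  (Y=1, Z=2, X=3, W=3, V=1, U=3) weight 1/576
  (Y=1, Z=3, X=3, W=2, V=1, U=1) weight 1/240
  (Y=1, Z=3, X=3, W=3, V=1, U=1) weight 1/240
  … 8 more
Group by Z:
  weight(Z=2) = 1/72
  weight(Z=3) = 1/30
Total weight = 1/72 + 1/30 = 17/360
P(Z=2 | obs) = 1/72 / 17/360 = 5/17
P(Z=3 | obs) = 1/30 / 17/360 = 12/17

P(Z = 3 | obs) = 12/17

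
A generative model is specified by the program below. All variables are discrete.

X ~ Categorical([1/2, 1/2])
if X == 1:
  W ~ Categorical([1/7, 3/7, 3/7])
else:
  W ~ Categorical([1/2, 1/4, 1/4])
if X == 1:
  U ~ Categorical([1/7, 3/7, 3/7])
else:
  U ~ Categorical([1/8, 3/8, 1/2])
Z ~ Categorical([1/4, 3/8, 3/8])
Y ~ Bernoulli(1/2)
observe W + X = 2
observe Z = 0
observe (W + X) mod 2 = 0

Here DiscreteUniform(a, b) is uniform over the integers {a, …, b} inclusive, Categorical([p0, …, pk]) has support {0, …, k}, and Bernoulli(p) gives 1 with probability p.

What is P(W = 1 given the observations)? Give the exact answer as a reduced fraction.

Enumerate traces; 12 have nonzero weight after conditioning:
  (X=0, W=2, U=0, Z=0, Y=0) weight 1/512
  (X=0, W=2, U=0, Z=0, Y=1) weight 1/512
  (X=0, W=2, U=1, Z=0, Y=0) weight 3/512
  (X=0, W=2, U=1, Z=0, Y=1) weight 3/512
  (X=0, W=2, U=2, Z=0, Y=0) weight 1/128
  (X=0, W=2, U=2, Z=0, Y=1) weight 1/128
  (X=1, W=1, U=0, Z=0, Y=0) weight 3/784
  (X=1, W=1, U=0, Z=0, Y=1) weight 3/784
  … 4 more
Group by W:
  weight(W=1) = 3/56
  weight(W=2) = 1/32
Total weight = 3/56 + 1/32 = 19/224
P(W=1 | obs) = 3/56 / 19/224 = 12/19
P(W=2 | obs) = 1/32 / 19/224 = 7/19

P(W = 1 | obs) = 12/19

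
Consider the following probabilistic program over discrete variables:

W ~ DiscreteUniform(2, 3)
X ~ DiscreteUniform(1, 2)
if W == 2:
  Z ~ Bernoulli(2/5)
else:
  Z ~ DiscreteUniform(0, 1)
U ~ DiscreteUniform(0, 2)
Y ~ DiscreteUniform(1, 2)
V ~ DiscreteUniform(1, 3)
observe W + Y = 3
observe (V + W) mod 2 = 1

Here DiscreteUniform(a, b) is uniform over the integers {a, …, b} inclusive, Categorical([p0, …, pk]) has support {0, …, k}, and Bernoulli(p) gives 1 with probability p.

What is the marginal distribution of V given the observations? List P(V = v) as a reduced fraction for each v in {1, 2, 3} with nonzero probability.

Enumerate traces; 24 have nonzero weight after conditioning:
  (W=2, X=1, Z=0, U=0, Y=1, V=1) weight 1/120
  (W=2, X=1, Z=0, U=0, Y=1, V=3) weight 1/120
  (W=2, X=1, Z=0, U=1, Y=1, V=1) weight 1/120
  (W=2, X=1, Z=0, U=1, Y=1, V=3) weight 1/120
  (W=2, X=1, Z=0, U=2, Y=1, V=1) weight 1/120
  (W=2, X=1, Z=0, U=2, Y=1, V=3) weight 1/120
  (W=2, X=1, Z=1, U=0, Y=1, V=1) weight 1/180
  (W=2, X=1, Z=1, U=0, Y=1, V=3) weight 1/180
  … 16 more
Group by V:
  weight(V=1) = 1/12
  weight(V=3) = 1/12
Total weight = 1/12 + 1/12 = 1/6
P(V=1 | obs) = 1/12 / 1/6 = 1/2
P(V=3 | obs) = 1/12 / 1/6 = 1/2

P(V=1) = 1/2, P(V=3) = 1/2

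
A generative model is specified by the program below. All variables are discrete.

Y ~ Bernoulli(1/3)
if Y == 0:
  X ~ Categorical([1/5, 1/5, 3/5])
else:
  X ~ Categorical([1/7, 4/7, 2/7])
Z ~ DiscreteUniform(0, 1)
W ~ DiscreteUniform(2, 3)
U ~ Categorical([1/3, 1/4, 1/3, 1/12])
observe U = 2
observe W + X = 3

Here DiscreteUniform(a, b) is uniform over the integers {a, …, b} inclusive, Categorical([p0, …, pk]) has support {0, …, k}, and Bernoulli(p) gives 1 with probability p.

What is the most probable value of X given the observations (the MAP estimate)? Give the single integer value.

Enumerate traces; 8 have nonzero weight after conditioning:
  (Y=0, X=0, Z=0, W=3, U=2) weight 1/90
  (Y=0, X=0, Z=1, W=3, U=2) weight 1/90
  (Y=0, X=1, Z=0, W=2, U=2) weight 1/90
  (Y=0, X=1, Z=1, W=2, U=2) weight 1/90
  (Y=1, X=0, Z=0, W=3, U=2) weight 1/252
  (Y=1, X=0, Z=1, W=3, U=2) weight 1/252
  (Y=1, X=1, Z=0, W=2, U=2) weight 1/63
  (Y=1, X=1, Z=1, W=2, U=2) weight 1/63
Group by X:
  weight(X=0) = 19/630
  weight(X=1) = 17/315
Total weight = 19/630 + 17/315 = 53/630
P(X=0 | obs) = 19/630 / 53/630 = 19/53
P(X=1 | obs) = 17/315 / 53/630 = 34/53
argmax = 1

argmax_v P(X = v | obs) = 1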